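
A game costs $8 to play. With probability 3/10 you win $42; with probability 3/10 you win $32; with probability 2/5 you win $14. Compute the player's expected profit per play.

19.8

E[payout] = 42·3/10 + 32·3/10 + 14·2/5
 = 63/5 + 48/5 + 28/5
 = 139/5
Net = 139/5 - 8 = 99/5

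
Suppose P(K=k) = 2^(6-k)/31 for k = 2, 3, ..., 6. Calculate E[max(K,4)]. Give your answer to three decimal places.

4.129

E[max(K,4)] = Σ max(k,4)·P(K=k)
 = 4·16/31 + 4·8/31 + 4·4/31 + 5·2/31 + 6·1/31
 = 64/31 + 32/31 + 16/31 + 10/31 + 6/31
 = 128/31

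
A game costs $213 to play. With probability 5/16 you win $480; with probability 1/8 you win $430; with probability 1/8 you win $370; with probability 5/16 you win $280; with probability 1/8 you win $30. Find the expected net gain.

128.25

E[payout] = 480·5/16 + 430·1/8 + 370·1/8 + 280·5/16 + 30·1/8
 = 150 + 215/4 + 185/4 + 175/2 + 15/4
 = 1365/4
Net = 1365/4 - 213 = 513/4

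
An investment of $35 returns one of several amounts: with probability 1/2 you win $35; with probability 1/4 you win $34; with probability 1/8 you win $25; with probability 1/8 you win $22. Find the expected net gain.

-3.125

E[payout] = 35·1/2 + 34·1/4 + 25·1/8 + 22·1/8
 = 35/2 + 17/2 + 25/8 + 11/4
 = 255/8
Net = 255/8 - 35 = -25/8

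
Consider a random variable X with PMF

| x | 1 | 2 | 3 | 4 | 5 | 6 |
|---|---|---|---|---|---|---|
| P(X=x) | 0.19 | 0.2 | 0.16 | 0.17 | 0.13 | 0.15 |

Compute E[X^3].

E[X^3] = Σ x^3·P(X=x)
 = 1·0.19 + 8·0.2 + 27·0.16 + 64·0.17 + 125·0.13 + 216·0.15
 = 0.19 + 1.6 + 4.32 + 10.88 + 16.25 + 32.4
 = 65.64

65.64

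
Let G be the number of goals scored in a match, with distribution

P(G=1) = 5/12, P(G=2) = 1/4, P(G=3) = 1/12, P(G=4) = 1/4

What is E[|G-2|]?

1

E[|G-2|] = Σ |g-2|·P(G=g)
 = 1·5/12 + 0·1/4 + 1·1/12 + 2·1/4
 = 5/12 + 0 + 1/12 + 1/2
 = 1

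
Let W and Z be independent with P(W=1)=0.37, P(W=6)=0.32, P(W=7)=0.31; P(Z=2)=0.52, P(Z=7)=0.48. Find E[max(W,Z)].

E[max(W,Z)] = Σ_w Σ_z max(w,z) · P(W=w)P(Z=z)
 = 2·0.1924 + 7·0.1776 + 6·0.1664 + 7·0.1536 + 7·0.1612 + 7·0.1488
 = 0.3848 + 1.2432 + 0.9984 + 1.0752 + 1.1284 + 1.0416
 = 5.8716

5.8716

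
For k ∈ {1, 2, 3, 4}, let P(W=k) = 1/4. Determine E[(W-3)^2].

1.5

E[(W-3)^2] = Σ (w-3)^2·P(W=w)
 = 4·1/4 + 1·1/4 + 0·1/4 + 1·1/4
 = 1 + 1/4 + 0 + 1/4
 = 3/2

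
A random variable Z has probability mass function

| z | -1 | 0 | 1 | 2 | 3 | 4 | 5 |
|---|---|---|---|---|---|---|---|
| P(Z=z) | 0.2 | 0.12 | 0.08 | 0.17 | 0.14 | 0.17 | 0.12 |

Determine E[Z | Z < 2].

-0.3

P(Z < 2) = 0.2 + 0.12 + 0.08 = 0.4.
E[Z | Z < 2] = [(-1)·0.2 + 0·0.12 + 1·0.08] / 0.4
 = -0.12 / 0.4
 = -3/10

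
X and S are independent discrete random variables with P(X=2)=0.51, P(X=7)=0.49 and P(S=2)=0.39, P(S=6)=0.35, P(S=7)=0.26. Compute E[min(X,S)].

3.323

E[min(X,S)] = Σ_x Σ_s min(x,s) · P(X=x)P(S=s)
 = 2·0.1989 + 2·0.1785 + 2·0.1326 + 2·0.1911 + 6·0.1715 + 7·0.1274
 = 0.3978 + 0.357 + 0.2652 + 0.3822 + 1.029 + 0.8918
 = 3.323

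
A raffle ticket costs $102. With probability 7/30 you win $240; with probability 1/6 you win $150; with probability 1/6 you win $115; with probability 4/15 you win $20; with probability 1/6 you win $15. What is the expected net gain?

6

E[payout] = 240·7/30 + 150·1/6 + 115·1/6 + 20·4/15 + 15·1/6
 = 56 + 25 + 115/6 + 16/3 + 5/2
 = 108
Net = 108 - 102 = 6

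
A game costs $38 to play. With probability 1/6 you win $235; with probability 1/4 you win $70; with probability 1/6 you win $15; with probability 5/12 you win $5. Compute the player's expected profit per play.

E[payout] = 235·1/6 + 70·1/4 + 15·1/6 + 5·5/12
 = 235/6 + 35/2 + 5/2 + 25/12
 = 245/4
Net = 245/4 - 38 = 93/4

23.25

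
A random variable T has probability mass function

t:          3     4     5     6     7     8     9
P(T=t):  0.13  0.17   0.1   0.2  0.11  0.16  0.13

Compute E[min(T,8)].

E[min(T,8)] = Σ min(t,8)·P(T=t)
 = 3·0.13 + 4·0.17 + 5·0.1 + 6·0.2 + 7·0.11 + 8·0.16 + 8·0.13
 = 0.39 + 0.68 + 0.5 + 1.2 + 0.77 + 1.28 + 1.04
 = 5.86

5.86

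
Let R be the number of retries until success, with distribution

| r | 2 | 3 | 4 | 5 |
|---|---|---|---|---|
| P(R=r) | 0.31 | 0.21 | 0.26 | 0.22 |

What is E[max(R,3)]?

3.7

E[max(R,3)] = Σ max(r,3)·P(R=r)
 = 3·0.31 + 3·0.21 + 4·0.26 + 5·0.22
 = 0.93 + 0.63 + 1.04 + 1.1
 = 3.7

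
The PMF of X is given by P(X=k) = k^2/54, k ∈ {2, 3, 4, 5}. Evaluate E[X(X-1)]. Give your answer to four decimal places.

E[X(X-1)] = Σ x(x-1)·P(X=x)
 = 2·2/27 + 6·1/6 + 12·8/27 + 20·25/54
 = 4/27 + 1 + 32/9 + 250/27
 = 377/27

13.9630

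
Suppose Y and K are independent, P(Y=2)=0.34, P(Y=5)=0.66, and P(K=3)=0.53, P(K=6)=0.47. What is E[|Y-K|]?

E[|Y-K|] = Σ_y Σ_k |y-k| · P(Y=y)P(K=k)
 = 1·0.1802 + 4·0.1598 + 2·0.3498 + 1·0.3102
 = 0.1802 + 0.6392 + 0.6996 + 0.3102
 = 1.8292

1.8292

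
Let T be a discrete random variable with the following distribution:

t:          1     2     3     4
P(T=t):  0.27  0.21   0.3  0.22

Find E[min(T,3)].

2.25

E[min(T,3)] = Σ min(t,3)·P(T=t)
 = 1·0.27 + 2·0.21 + 3·0.3 + 3·0.22
 = 0.27 + 0.42 + 0.9 + 0.66
 = 2.25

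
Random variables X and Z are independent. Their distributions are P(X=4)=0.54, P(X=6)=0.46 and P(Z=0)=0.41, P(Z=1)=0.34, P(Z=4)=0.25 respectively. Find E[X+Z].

E[X+Z] = Σ_x Σ_z (x+z) · P(X=x)P(Z=z)
 = 4·0.2214 + 5·0.1836 + 8·0.135 + 6·0.1886 + 7·0.1564 + 10·0.115
 = 0.8856 + 0.918 + 1.08 + 1.1316 + 1.0948 + 1.15
 = 6.26

6.26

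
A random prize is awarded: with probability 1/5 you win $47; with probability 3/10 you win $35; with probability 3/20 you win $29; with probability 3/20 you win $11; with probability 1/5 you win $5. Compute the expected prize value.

26.9

E[payout] = 47·1/5 + 35·3/10 + 29·3/20 + 11·3/20 + 5·1/5
 = 47/5 + 21/2 + 87/20 + 33/20 + 1
 = 269/10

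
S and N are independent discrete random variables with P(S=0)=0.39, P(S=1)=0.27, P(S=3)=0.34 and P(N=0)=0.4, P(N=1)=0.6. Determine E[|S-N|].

E[|S-N|] = Σ_s Σ_n |s-n| · P(S=s)P(N=n)
 = 0·0.156 + 1·0.234 + 1·0.108 + 0·0.162 + 3·0.136 + 2·0.204
 = 0 + 0.234 + 0.108 + 0 + 0.408 + 0.408
 = 1.158

1.158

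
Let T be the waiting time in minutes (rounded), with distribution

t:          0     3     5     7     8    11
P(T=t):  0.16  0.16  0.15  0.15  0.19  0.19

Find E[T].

5.89

E[T] = Σ t·P(T=t)
 = 0·0.16 + 3·0.16 + 5·0.15 + 7·0.15 + 8·0.19 + 11·0.19
 = 0 + 0.48 + 0.75 + 1.05 + 1.52 + 2.09
 = 5.89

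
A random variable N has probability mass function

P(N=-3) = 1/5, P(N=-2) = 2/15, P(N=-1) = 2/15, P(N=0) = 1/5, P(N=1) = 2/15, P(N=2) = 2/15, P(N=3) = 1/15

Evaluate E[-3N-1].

E[-3N-1] = Σ (-3n-1)·P(N=n)
 = 8·1/5 + 5·2/15 + 2·2/15 + (-1)·1/5 + (-4)·2/15 + (-7)·2/15 + (-10)·1/15
 = 8/5 + 2/3 + 4/15 + (-1/5) + (-8/15) + (-14/15) + (-2/3)
 = 1/5

0.2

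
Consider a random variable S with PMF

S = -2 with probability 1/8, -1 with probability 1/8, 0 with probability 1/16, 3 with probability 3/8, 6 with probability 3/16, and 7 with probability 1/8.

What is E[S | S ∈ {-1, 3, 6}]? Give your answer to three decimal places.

P(S ∈ {-1, 3, 6}) = 1/8 + 3/8 + 3/16 = 11/16.
E[S | S ∈ {-1, 3, 6}] = [(-1)·1/8 + 3·3/8 + 6·3/16] / (11/16)
 = 17/8 / (11/16)
 = 34/11

3.091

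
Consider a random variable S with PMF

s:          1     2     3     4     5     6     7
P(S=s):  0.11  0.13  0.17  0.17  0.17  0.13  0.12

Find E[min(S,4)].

E[min(S,4)] = Σ min(s,4)·P(S=s)
 = 1·0.11 + 2·0.13 + 3·0.17 + 4·0.17 + 4·0.17 + 4·0.13 + 4·0.12
 = 0.11 + 0.26 + 0.51 + 0.68 + 0.68 + 0.52 + 0.48
 = 3.24

3.24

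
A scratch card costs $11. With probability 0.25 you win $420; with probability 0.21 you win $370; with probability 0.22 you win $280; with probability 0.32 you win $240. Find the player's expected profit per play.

310.1

E[payout] = 420·0.25 + 370·0.21 + 280·0.22 + 240·0.32
 = 105 + 77.7 + 61.6 + 76.8
 = 321.1
Net = 321.1 - 11 = 310.1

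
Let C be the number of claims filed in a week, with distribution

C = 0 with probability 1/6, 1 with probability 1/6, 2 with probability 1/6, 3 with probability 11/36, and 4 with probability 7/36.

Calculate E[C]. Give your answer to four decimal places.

2.1944

E[C] = Σ c·P(C=c)
 = 0·1/6 + 1·1/6 + 2·1/6 + 3·11/36 + 4·7/36
 = 0 + 1/6 + 1/3 + 11/12 + 7/9
 = 79/36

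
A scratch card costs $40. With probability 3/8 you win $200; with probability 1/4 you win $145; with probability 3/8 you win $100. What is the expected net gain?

E[payout] = 200·3/8 + 145·1/4 + 100·3/8
 = 75 + 145/4 + 75/2
 = 595/4
Net = 595/4 - 40 = 435/4

108.75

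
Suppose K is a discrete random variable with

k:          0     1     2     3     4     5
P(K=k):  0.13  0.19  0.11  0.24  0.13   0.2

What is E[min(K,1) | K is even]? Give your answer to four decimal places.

0.6486

P(K is even) = 0.13 + 0.11 + 0.13 = 0.37.
E[min(K,1) | K is even] = [0·0.13 + 1·0.11 + 1·0.13] / 0.37
 = 0.24 / 0.37
 = 24/37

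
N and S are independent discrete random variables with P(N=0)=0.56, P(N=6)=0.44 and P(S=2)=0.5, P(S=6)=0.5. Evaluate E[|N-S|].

3.12

E[|N-S|] = Σ_n Σ_s |n-s| · P(N=n)P(S=s)
 = 2·0.28 + 6·0.28 + 4·0.22 + 0·0.22
 = 0.56 + 1.68 + 0.88 + 0
 = 3.12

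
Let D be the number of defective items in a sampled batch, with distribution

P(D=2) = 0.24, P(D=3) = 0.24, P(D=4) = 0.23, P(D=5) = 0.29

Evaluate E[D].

E[D] = Σ d·P(D=d)
 = 2·0.24 + 3·0.24 + 4·0.23 + 5·0.29
 = 0.48 + 0.72 + 0.92 + 1.45
 = 3.57

3.57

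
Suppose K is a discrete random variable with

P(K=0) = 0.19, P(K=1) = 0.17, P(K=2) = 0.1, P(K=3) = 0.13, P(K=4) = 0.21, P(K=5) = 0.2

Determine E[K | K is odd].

3.12

P(K is odd) = 0.17 + 0.13 + 0.2 = 0.5.
E[K | K is odd] = [1·0.17 + 3·0.13 + 5·0.2] / 0.5
 = 1.56 / 0.5
 = 78/25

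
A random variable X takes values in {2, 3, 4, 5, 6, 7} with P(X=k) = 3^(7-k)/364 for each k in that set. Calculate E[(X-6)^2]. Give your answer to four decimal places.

13.0082

E[(X-6)^2] = Σ (x-6)^2·P(X=x)
 = 16·243/364 + 9·81/364 + 4·27/364 + 1·9/364 + 0·3/364 + 1·1/364
 = 972/91 + 729/364 + 27/91 + 9/364 + 0 + 1/364
 = 4735/364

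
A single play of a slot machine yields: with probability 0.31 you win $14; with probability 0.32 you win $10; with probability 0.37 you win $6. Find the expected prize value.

E[payout] = 14·0.31 + 10·0.32 + 6·0.37
 = 4.34 + 3.2 + 2.22
 = 9.76

9.76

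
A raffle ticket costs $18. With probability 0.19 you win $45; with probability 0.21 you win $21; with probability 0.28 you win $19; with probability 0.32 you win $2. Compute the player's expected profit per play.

0.92

E[payout] = 45·0.19 + 21·0.21 + 19·0.28 + 2·0.32
 = 8.55 + 4.41 + 5.32 + 0.64
 = 18.92
Net = 18.92 - 18 = 0.92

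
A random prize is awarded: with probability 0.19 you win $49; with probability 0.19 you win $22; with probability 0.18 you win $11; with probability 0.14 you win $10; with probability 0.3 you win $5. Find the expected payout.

E[payout] = 49·0.19 + 22·0.19 + 11·0.18 + 10·0.14 + 5·0.3
 = 9.31 + 4.18 + 1.98 + 1.4 + 1.5
 = 18.37

18.37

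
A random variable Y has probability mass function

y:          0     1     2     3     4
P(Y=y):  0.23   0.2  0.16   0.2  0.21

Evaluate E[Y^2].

6

E[Y^2] = Σ y^2·P(Y=y)
 = 0·0.23 + 1·0.2 + 4·0.16 + 9·0.2 + 16·0.21
 = 0 + 0.2 + 0.64 + 1.8 + 3.36
 = 6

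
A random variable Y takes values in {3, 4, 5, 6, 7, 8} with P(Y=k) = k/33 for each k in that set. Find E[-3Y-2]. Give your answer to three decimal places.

E[-3Y-2] = Σ (-3y-2)·P(Y=y)
 = (-11)·1/11 + (-14)·4/33 + (-17)·5/33 + (-20)·2/11 + (-23)·7/33 + (-26)·8/33
 = (-1) + (-56/33) + (-85/33) + (-40/11) + (-161/33) + (-208/33)
 = -221/11

-20.091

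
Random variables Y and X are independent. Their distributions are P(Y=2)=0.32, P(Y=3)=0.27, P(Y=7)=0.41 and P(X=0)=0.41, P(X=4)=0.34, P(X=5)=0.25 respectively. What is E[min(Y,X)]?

1.9256

E[min(Y,X)] = Σ_y Σ_x min(y,x) · P(Y=y)P(X=x)
 = 0·0.1312 + 2·0.1088 + 2·0.08 + 0·0.1107 + 3·0.0918 + 3·0.0675 + 0·0.1681 + 4·0.1394 + 5·0.1025
 = 0 + 0.2176 + 0.16 + 0 + 0.2754 + 0.2025 + 0 + 0.5576 + 0.5125
 = 1.9256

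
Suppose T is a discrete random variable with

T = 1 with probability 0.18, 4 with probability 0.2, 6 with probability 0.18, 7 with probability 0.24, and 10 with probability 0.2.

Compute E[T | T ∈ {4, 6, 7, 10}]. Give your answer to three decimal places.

6.780

P(T ∈ {4, 6, 7, 10}) = 0.2 + 0.18 + 0.24 + 0.2 = 0.82.
E[T | T ∈ {4, 6, 7, 10}] = [4·0.2 + 6·0.18 + 7·0.24 + 10·0.2] / 0.82
 = 5.56 / 0.82
 = 278/41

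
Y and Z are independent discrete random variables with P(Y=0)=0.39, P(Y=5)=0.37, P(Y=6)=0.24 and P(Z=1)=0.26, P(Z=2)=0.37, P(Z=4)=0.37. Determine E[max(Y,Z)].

E[max(Y,Z)] = Σ_y Σ_z max(y,z) · P(Y=y)P(Z=z)
 = 1·0.1014 + 2·0.1443 + 4·0.1443 + 5·0.0962 + 5·0.1369 + 5·0.1369 + 6·0.0624 + 6·0.0888 + 6·0.0888
 = 0.1014 + 0.2886 + 0.5772 + 0.481 + 0.6845 + 0.6845 + 0.3744 + 0.5328 + 0.5328
 = 4.2572

4.2572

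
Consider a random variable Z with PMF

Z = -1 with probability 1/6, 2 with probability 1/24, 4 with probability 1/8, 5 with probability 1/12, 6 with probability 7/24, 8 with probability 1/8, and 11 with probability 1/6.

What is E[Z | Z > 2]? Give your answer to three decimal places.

P(Z > 2) = 1/8 + 1/12 + 7/24 + 1/8 + 1/6 = 19/24.
E[Z | Z > 2] = [4·1/8 + 5·1/12 + 6·7/24 + 8·1/8 + 11·1/6] / (19/24)
 = 11/2 / (19/24)
 = 132/19

6.947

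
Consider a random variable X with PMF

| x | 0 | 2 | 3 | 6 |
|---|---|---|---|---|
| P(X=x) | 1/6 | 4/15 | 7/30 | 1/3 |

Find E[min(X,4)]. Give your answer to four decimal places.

E[min(X,4)] = Σ min(x,4)·P(X=x)
 = 0·1/6 + 2·4/15 + 3·7/30 + 4·1/3
 = 0 + 8/15 + 7/10 + 4/3
 = 77/30

2.5667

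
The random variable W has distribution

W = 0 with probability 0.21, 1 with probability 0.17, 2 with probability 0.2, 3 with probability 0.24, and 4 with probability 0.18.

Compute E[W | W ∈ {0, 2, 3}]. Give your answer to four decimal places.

1.7231

P(W ∈ {0, 2, 3}) = 0.21 + 0.2 + 0.24 = 0.65.
E[W | W ∈ {0, 2, 3}] = [0·0.21 + 2·0.2 + 3·0.24] / 0.65
 = 1.12 / 0.65
 = 112/65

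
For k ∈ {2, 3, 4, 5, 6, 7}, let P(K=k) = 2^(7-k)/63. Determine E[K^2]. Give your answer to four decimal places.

E[K^2] = Σ k^2·P(K=k)
 = 4·32/63 + 9·16/63 + 16·8/63 + 25·4/63 + 36·2/63 + 49·1/63
 = 128/63 + 16/7 + 128/63 + 100/63 + 8/7 + 7/9
 = 69/7

9.8571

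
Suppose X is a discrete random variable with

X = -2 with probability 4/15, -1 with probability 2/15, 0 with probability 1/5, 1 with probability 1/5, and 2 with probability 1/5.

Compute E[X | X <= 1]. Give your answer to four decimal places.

P(X <= 1) = 4/15 + 2/15 + 1/5 + 1/5 = 4/5.
E[X | X <= 1] = [(-2)·4/15 + (-1)·2/15 + 0·1/5 + 1·1/5] / (4/5)
 = -7/15 / (4/5)
 = -7/12

-0.5833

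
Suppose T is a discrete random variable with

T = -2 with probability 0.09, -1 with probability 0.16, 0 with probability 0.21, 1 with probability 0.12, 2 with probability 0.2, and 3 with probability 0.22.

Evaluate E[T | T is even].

P(T is even) = 0.09 + 0.21 + 0.2 = 0.5.
E[T | T is even] = [(-2)·0.09 + 0·0.21 + 2·0.2] / 0.5
 = 0.22 / 0.5
 = 11/25

0.44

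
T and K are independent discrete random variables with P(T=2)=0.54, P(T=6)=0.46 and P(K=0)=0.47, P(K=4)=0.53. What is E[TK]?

8.1408

E[TK] = Σ_t Σ_k tk · P(T=t)P(K=k)
 = 0·0.2538 + 8·0.2862 + 0·0.2162 + 24·0.2438
 = 0 + 2.2896 + 0 + 5.8512
 = 8.1408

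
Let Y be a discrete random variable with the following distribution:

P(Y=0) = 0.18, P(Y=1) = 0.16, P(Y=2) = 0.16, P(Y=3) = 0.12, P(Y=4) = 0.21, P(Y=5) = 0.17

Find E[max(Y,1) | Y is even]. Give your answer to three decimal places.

2.436

P(Y is even) = 0.18 + 0.16 + 0.21 = 0.55.
E[max(Y,1) | Y is even] = [1·0.18 + 2·0.16 + 4·0.21] / 0.55
 = 1.34 / 0.55
 = 134/55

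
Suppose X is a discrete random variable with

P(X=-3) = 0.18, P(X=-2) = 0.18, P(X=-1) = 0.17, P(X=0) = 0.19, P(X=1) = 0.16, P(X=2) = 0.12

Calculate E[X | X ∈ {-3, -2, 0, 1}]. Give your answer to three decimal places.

-1.042

P(X ∈ {-3, -2, 0, 1}) = 0.18 + 0.18 + 0.19 + 0.16 = 0.71.
E[X | X ∈ {-3, -2, 0, 1}] = [(-3)·0.18 + (-2)·0.18 + 0·0.19 + 1·0.16] / 0.71
 = -0.74 / 0.71
 = -74/71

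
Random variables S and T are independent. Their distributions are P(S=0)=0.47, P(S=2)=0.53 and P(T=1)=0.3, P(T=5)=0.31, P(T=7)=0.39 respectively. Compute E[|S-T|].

3.838

E[|S-T|] = Σ_s Σ_t |s-t| · P(S=s)P(T=t)
 = 1·0.141 + 5·0.1457 + 7·0.1833 + 1·0.159 + 3·0.1643 + 5·0.2067
 = 0.141 + 0.7285 + 1.2831 + 0.159 + 0.4929 + 1.0335
 = 3.838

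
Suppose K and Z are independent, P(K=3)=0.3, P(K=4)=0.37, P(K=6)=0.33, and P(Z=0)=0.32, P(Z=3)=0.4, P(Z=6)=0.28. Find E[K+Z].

7.24

E[K+Z] = Σ_k Σ_z (k+z) · P(K=k)P(Z=z)
 = 3·0.096 + 6·0.12 + 9·0.084 + 4·0.1184 + 7·0.148 + 10·0.1036 + 6·0.1056 + 9·0.132 + 12·0.0924
 = 0.288 + 0.72 + 0.756 + 0.4736 + 1.036 + 1.036 + 0.6336 + 1.188 + 1.1088
 = 7.24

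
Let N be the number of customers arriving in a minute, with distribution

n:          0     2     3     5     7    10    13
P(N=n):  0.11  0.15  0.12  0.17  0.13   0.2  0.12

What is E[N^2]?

52.58

E[N^2] = Σ n^2·P(N=n)
 = 0·0.11 + 4·0.15 + 9·0.12 + 25·0.17 + 49·0.13 + 100·0.2 + 169·0.12
 = 0 + 0.6 + 1.08 + 4.25 + 6.37 + 20 + 20.28
 = 52.58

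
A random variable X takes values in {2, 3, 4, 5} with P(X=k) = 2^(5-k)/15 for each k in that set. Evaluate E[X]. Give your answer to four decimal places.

2.7333

E[X] = Σ x·P(X=x)
 = 2·8/15 + 3·4/15 + 4·2/15 + 5·1/15
 = 16/15 + 4/5 + 8/15 + 1/3
 = 41/15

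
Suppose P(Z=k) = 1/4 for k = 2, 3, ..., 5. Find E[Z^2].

13.5

E[Z^2] = Σ z^2·P(Z=z)
 = 4·1/4 + 9·1/4 + 16·1/4 + 25·1/4
 = 1 + 9/4 + 4 + 25/4
 = 27/2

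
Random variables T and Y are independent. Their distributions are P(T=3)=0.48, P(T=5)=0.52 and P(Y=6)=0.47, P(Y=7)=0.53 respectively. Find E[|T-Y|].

2.49

E[|T-Y|] = Σ_t Σ_y |t-y| · P(T=t)P(Y=y)
 = 3·0.2256 + 4·0.2544 + 1·0.2444 + 2·0.2756
 = 0.6768 + 1.0176 + 0.2444 + 0.5512
 = 2.49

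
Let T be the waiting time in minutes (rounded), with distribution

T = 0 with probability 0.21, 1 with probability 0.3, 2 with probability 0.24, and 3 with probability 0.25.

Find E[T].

E[T] = Σ t·P(T=t)
 = 0·0.21 + 1·0.3 + 2·0.24 + 3·0.25
 = 0 + 0.3 + 0.48 + 0.75
 = 1.53

1.53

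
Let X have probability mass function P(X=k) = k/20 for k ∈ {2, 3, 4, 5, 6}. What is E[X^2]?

22

E[X^2] = Σ x^2·P(X=x)
 = 4·1/10 + 9·3/20 + 16·1/5 + 25·1/4 + 36·3/10
 = 2/5 + 27/20 + 16/5 + 25/4 + 54/5
 = 22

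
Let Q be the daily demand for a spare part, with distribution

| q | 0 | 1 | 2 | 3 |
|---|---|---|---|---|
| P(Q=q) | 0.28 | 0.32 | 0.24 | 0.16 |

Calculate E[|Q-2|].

E[|Q-2|] = Σ |q-2|·P(Q=q)
 = 2·0.28 + 1·0.32 + 0·0.24 + 1·0.16
 = 0.56 + 0.32 + 0 + 0.16
 = 1.04

1.04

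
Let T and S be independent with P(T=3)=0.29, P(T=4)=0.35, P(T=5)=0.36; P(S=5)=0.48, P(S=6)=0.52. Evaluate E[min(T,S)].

E[min(T,S)] = Σ_t Σ_s min(t,s) · P(T=t)P(S=s)
 = 3·0.1392 + 3·0.1508 + 4·0.168 + 4·0.182 + 5·0.1728 + 5·0.1872
 = 0.4176 + 0.4524 + 0.672 + 0.728 + 0.864 + 0.936
 = 4.07

4.07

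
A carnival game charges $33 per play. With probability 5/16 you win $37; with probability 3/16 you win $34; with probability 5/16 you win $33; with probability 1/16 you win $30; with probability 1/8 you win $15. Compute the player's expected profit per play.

E[payout] = 37·5/16 + 34·3/16 + 33·5/16 + 30·1/16 + 15·1/8
 = 185/16 + 51/8 + 165/16 + 15/8 + 15/8
 = 32
Net = 32 - 33 = -1

-1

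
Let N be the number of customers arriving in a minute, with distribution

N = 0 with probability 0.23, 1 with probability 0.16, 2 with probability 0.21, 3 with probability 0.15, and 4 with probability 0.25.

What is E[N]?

2.03

E[N] = Σ n·P(N=n)
 = 0·0.23 + 1·0.16 + 2·0.21 + 3·0.15 + 4·0.25
 = 0 + 0.16 + 0.42 + 0.45 + 1
 = 2.03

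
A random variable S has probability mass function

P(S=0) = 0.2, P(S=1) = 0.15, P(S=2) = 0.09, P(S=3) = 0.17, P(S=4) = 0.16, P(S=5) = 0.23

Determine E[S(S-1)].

7.72

E[S(S-1)] = Σ s(s-1)·P(S=s)
 = 0·0.2 + 0·0.15 + 2·0.09 + 6·0.17 + 12·0.16 + 20·0.23
 = 0 + 0 + 0.18 + 1.02 + 1.92 + 4.6
 = 7.72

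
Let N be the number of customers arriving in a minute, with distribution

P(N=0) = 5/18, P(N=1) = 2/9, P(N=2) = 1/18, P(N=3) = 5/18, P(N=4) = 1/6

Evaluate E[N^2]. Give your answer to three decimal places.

5.611

E[N^2] = Σ n^2·P(N=n)
 = 0·5/18 + 1·2/9 + 4·1/18 + 9·5/18 + 16·1/6
 = 0 + 2/9 + 2/9 + 5/2 + 8/3
 = 101/18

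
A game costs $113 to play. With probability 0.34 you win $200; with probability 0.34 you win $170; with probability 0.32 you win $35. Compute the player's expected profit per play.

E[payout] = 200·0.34 + 170·0.34 + 35·0.32
 = 68 + 57.8 + 11.2
 = 137
Net = 137 - 113 = 24

24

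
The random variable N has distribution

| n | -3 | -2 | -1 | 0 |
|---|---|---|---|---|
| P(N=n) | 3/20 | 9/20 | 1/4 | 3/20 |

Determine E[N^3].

-7.9

E[N^3] = Σ n^3·P(N=n)
 = (-27)·3/20 + (-8)·9/20 + (-1)·1/4 + 0·3/20
 = (-81/20) + (-18/5) + (-1/4) + 0
 = -79/10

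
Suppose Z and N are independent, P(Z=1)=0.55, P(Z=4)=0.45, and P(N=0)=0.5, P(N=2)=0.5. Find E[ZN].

E[ZN] = Σ_z Σ_n zn · P(Z=z)P(N=n)
 = 0·0.275 + 2·0.275 + 0·0.225 + 8·0.225
 = 0 + 0.55 + 0 + 1.8
 = 2.35

2.35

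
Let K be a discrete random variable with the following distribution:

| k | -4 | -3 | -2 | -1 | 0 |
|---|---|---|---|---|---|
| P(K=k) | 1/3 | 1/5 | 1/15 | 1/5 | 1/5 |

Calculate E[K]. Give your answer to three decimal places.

-2.267

E[K] = Σ k·P(K=k)
 = (-4)·1/3 + (-3)·1/5 + (-2)·1/15 + (-1)·1/5 + 0·1/5
 = (-4/3) + (-3/5) + (-2/15) + (-1/5) + 0
 = -34/15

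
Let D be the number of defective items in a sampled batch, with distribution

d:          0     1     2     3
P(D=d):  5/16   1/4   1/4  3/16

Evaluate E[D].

E[D] = Σ d·P(D=d)
 = 0·5/16 + 1·1/4 + 2·1/4 + 3·3/16
 = 0 + 1/4 + 1/2 + 9/16
 = 21/16

1.3125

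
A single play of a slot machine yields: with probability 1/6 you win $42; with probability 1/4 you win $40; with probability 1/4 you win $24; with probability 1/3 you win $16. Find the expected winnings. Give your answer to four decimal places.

E[payout] = 42·1/6 + 40·1/4 + 24·1/4 + 16·1/3
 = 7 + 10 + 6 + 16/3
 = 85/3

28.3333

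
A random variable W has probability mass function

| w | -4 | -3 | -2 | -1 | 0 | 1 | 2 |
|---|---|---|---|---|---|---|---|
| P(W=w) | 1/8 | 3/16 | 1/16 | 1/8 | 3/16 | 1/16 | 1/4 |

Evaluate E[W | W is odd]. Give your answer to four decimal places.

-1.6667

P(W is odd) = 3/16 + 1/8 + 1/16 = 3/8.
E[W | W is odd] = [(-3)·3/16 + (-1)·1/8 + 1·1/16] / (3/8)
 = -5/8 / (3/8)
 = -5/3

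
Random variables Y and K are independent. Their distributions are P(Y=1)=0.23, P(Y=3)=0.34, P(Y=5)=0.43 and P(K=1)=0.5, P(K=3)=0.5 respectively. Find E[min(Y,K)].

E[min(Y,K)] = Σ_y Σ_k min(y,k) · P(Y=y)P(K=k)
 = 1·0.115 + 1·0.115 + 1·0.17 + 3·0.17 + 1·0.215 + 3·0.215
 = 0.115 + 0.115 + 0.17 + 0.51 + 0.215 + 0.645
 = 1.77

1.77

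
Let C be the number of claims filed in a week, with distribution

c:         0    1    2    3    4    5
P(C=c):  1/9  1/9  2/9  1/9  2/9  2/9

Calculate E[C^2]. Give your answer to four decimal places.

E[C^2] = Σ c^2·P(C=c)
 = 0·1/9 + 1·1/9 + 4·2/9 + 9·1/9 + 16·2/9 + 25·2/9
 = 0 + 1/9 + 8/9 + 1 + 32/9 + 50/9
 = 100/9

11.1111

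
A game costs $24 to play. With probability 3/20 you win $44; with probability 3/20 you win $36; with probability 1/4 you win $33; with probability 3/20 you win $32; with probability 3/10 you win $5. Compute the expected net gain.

E[payout] = 44·3/20 + 36·3/20 + 33·1/4 + 32·3/20 + 5·3/10
 = 33/5 + 27/5 + 33/4 + 24/5 + 3/2
 = 531/20
Net = 531/20 - 24 = 51/20

2.55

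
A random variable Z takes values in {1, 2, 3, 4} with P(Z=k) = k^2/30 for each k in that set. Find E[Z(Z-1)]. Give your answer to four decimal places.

E[Z(Z-1)] = Σ z(z-1)·P(Z=z)
 = 0·1/30 + 2·2/15 + 6·3/10 + 12·8/15
 = 0 + 4/15 + 9/5 + 32/5
 = 127/15

8.4667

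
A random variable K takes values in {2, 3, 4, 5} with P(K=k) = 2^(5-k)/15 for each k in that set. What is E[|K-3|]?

0.8

E[|K-3|] = Σ |k-3|·P(K=k)
 = 1·8/15 + 0·4/15 + 1·2/15 + 2·1/15
 = 8/15 + 0 + 2/15 + 2/15
 = 4/5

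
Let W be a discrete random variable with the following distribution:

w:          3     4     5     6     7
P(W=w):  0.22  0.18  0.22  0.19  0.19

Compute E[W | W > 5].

6.5

P(W > 5) = 0.19 + 0.19 = 0.38.
E[W | W > 5] = [6·0.19 + 7·0.19] / 0.38
 = 2.47 / 0.38
 = 13/2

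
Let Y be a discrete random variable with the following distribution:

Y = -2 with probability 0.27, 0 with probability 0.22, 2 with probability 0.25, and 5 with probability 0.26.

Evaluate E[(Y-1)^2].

E[(Y-1)^2] = Σ (y-1)^2·P(Y=y)
 = 9·0.27 + 1·0.22 + 1·0.25 + 16·0.26
 = 2.43 + 0.22 + 0.25 + 4.16
 = 7.06

7.06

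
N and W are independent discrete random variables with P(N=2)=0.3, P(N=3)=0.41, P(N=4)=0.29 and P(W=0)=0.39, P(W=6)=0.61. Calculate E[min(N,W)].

E[min(N,W)] = Σ_n Σ_w min(n,w) · P(N=n)P(W=w)
 = 0·0.117 + 2·0.183 + 0·0.1599 + 3·0.2501 + 0·0.1131 + 4·0.1769
 = 0 + 0.366 + 0 + 0.7503 + 0 + 0.7076
 = 1.8239

1.8239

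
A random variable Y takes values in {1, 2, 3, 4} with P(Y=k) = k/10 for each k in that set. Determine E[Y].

3

E[Y] = Σ y·P(Y=y)
 = 1·1/10 + 2·1/5 + 3·3/10 + 4·2/5
 = 1/10 + 2/5 + 9/10 + 8/5
 = 3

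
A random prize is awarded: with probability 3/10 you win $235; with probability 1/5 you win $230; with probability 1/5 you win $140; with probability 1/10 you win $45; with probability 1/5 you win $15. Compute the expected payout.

E[payout] = 235·3/10 + 230·1/5 + 140·1/5 + 45·1/10 + 15·1/5
 = 141/2 + 46 + 28 + 9/2 + 3
 = 152

152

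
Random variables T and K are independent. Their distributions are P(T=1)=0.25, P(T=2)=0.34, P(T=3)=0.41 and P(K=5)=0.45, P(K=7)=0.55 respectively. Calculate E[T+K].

E[T+K] = Σ_t Σ_k (t+k) · P(T=t)P(K=k)
 = 6·0.1125 + 8·0.1375 + 7·0.153 + 9·0.187 + 8·0.1845 + 10·0.2255
 = 0.675 + 1.1 + 1.071 + 1.683 + 1.476 + 2.255
 = 8.26

8.26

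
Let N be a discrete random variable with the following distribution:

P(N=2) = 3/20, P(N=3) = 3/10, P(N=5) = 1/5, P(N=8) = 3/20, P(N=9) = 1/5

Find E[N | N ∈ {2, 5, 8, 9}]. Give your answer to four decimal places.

6.1429

P(N ∈ {2, 5, 8, 9}) = 3/20 + 1/5 + 3/20 + 1/5 = 7/10.
E[N | N ∈ {2, 5, 8, 9}] = [2·3/20 + 5·1/5 + 8·3/20 + 9·1/5] / (7/10)
 = 43/10 / (7/10)
 = 43/7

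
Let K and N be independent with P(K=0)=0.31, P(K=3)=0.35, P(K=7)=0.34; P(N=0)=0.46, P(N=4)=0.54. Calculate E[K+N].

5.59

E[K+N] = Σ_k Σ_n (k+n) · P(K=k)P(N=n)
 = 0·0.1426 + 4·0.1674 + 3·0.161 + 7·0.189 + 7·0.1564 + 11·0.1836
 = 0 + 0.6696 + 0.483 + 1.323 + 1.0948 + 2.0196
 = 5.59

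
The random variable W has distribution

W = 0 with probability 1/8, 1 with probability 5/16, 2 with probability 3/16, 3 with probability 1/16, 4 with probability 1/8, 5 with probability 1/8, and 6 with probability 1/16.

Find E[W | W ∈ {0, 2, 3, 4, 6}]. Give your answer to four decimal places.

2.5556

P(W ∈ {0, 2, 3, 4, 6}) = 1/8 + 3/16 + 1/16 + 1/8 + 1/16 = 9/16.
E[W | W ∈ {0, 2, 3, 4, 6}] = [0·1/8 + 2·3/16 + 3·1/16 + 4·1/8 + 6·1/16] / (9/16)
 = 23/16 / (9/16)
 = 23/9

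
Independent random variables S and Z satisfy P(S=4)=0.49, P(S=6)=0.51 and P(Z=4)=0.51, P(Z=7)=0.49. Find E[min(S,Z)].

E[min(S,Z)] = Σ_s Σ_z min(s,z) · P(S=s)P(Z=z)
 = 4·0.2499 + 4·0.2401 + 4·0.2601 + 6·0.2499
 = 0.9996 + 0.9604 + 1.0404 + 1.4994
 = 4.4998

4.4998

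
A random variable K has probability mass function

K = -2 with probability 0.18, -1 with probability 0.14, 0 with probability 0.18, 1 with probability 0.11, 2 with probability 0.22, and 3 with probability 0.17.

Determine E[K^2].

E[K^2] = Σ k^2·P(K=k)
 = 4·0.18 + 1·0.14 + 0·0.18 + 1·0.11 + 4·0.22 + 9·0.17
 = 0.72 + 0.14 + 0 + 0.11 + 0.88 + 1.53
 = 3.38

3.38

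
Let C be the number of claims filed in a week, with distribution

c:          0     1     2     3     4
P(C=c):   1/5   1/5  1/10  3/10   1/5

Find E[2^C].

6.6

E[2^C] = Σ 2^c·P(C=c)
 = 1·1/5 + 2·1/5 + 4·1/10 + 8·3/10 + 16·1/5
 = 1/5 + 2/5 + 2/5 + 12/5 + 16/5
 = 33/5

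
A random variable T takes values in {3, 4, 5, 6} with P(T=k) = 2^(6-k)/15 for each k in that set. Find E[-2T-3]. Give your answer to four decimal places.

E[-2T-3] = Σ (-2t-3)·P(T=t)
 = (-9)·8/15 + (-11)·4/15 + (-13)·2/15 + (-15)·1/15
 = (-24/5) + (-44/15) + (-26/15) + (-1)
 = -157/15

-10.4667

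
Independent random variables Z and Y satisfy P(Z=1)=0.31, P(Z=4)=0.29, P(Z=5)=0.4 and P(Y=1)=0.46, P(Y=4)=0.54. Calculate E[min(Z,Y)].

E[min(Z,Y)] = Σ_z Σ_y min(z,y) · P(Z=z)P(Y=y)
 = 1·0.1426 + 1·0.1674 + 1·0.1334 + 4·0.1566 + 1·0.184 + 4·0.216
 = 0.1426 + 0.1674 + 0.1334 + 0.6264 + 0.184 + 0.864
 = 2.1178

2.1178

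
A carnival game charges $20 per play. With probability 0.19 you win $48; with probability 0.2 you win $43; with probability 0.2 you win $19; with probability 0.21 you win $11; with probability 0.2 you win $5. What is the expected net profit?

E[payout] = 48·0.19 + 43·0.2 + 19·0.2 + 11·0.21 + 5·0.2
 = 9.12 + 8.6 + 3.8 + 2.31 + 1
 = 24.83
Net = 24.83 - 20 = 4.83

4.83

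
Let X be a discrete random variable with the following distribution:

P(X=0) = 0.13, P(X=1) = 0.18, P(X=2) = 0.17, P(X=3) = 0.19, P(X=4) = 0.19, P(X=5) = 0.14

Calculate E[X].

E[X] = Σ x·P(X=x)
 = 0·0.13 + 1·0.18 + 2·0.17 + 3·0.19 + 4·0.19 + 5·0.14
 = 0 + 0.18 + 0.34 + 0.57 + 0.76 + 0.7
 = 2.55

2.55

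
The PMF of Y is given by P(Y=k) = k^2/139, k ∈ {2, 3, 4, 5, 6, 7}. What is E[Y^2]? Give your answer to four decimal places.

E[Y^2] = Σ y^2·P(Y=y)
 = 4·4/139 + 9·9/139 + 16·16/139 + 25·25/139 + 36·36/139 + 49·49/139
 = 16/139 + 81/139 + 256/139 + 625/139 + 1296/139 + 2401/139
 = 4675/139

33.6331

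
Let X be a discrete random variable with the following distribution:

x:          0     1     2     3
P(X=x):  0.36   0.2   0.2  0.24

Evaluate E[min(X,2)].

E[min(X,2)] = Σ min(x,2)·P(X=x)
 = 0·0.36 + 1·0.2 + 2·0.2 + 2·0.24
 = 0 + 0.2 + 0.4 + 0.48
 = 1.08

1.08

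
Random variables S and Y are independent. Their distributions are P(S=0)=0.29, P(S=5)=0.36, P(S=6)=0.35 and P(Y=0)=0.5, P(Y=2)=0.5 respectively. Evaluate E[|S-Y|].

3.48

E[|S-Y|] = Σ_s Σ_y |s-y| · P(S=s)P(Y=y)
 = 0·0.145 + 2·0.145 + 5·0.18 + 3·0.18 + 6·0.175 + 4·0.175
 = 0 + 0.29 + 0.9 + 0.54 + 1.05 + 0.7
 = 3.48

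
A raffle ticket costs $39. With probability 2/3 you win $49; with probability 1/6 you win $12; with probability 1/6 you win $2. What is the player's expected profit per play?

-4

E[payout] = 49·2/3 + 12·1/6 + 2·1/6
 = 98/3 + 2 + 1/3
 = 35
Net = 35 - 39 = -4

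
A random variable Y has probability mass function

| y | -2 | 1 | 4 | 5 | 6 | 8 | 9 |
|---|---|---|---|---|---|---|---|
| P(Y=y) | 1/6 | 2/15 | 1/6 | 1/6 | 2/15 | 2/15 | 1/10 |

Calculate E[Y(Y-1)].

25

E[Y(Y-1)] = Σ y(y-1)·P(Y=y)
 = 6·1/6 + 0·2/15 + 12·1/6 + 20·1/6 + 30·2/15 + 56·2/15 + 72·1/10
 = 1 + 0 + 2 + 10/3 + 4 + 112/15 + 36/5
 = 25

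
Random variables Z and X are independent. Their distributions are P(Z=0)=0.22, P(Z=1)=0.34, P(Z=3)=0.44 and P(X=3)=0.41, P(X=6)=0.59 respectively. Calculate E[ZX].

7.9182

E[ZX] = Σ_z Σ_x zx · P(Z=z)P(X=x)
 = 0·0.0902 + 0·0.1298 + 3·0.1394 + 6·0.2006 + 9·0.1804 + 18·0.2596
 = 0 + 0 + 0.4182 + 1.2036 + 1.6236 + 4.6728
 = 7.9182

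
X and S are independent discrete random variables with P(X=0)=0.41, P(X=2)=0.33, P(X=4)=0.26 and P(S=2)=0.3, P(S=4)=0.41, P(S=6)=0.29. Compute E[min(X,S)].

1.544

E[min(X,S)] = Σ_x Σ_s min(x,s) · P(X=x)P(S=s)
 = 0·0.123 + 0·0.1681 + 0·0.1189 + 2·0.099 + 2·0.1353 + 2·0.0957 + 2·0.078 + 4·0.1066 + 4·0.0754
 = 0 + 0 + 0 + 0.198 + 0.2706 + 0.1914 + 0.156 + 0.4264 + 0.3016
 = 1.544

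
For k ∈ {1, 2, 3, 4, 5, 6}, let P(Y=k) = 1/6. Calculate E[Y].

E[Y] = Σ y·P(Y=y)
 = 1·1/6 + 2·1/6 + 3·1/6 + 4·1/6 + 5·1/6 + 6·1/6
 = 1/6 + 1/3 + 1/2 + 2/3 + 5/6 + 1
 = 7/2

3.5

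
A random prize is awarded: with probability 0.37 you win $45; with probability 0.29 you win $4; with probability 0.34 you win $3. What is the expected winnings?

E[payout] = 45·0.37 + 4·0.29 + 3·0.34
 = 16.65 + 1.16 + 1.02
 = 18.83

18.83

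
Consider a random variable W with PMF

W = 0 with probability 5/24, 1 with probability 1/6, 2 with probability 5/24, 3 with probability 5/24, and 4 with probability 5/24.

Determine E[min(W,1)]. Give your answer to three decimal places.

E[min(W,1)] = Σ min(w,1)·P(W=w)
 = 0·5/24 + 1·1/6 + 1·5/24 + 1·5/24 + 1·5/24
 = 0 + 1/6 + 5/24 + 5/24 + 5/24
 = 19/24

0.792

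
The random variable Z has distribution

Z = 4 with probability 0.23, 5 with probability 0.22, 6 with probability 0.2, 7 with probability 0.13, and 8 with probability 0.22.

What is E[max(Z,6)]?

6.57

E[max(Z,6)] = Σ max(z,6)·P(Z=z)
 = 6·0.23 + 6·0.22 + 6·0.2 + 7·0.13 + 8·0.22
 = 1.38 + 1.32 + 1.2 + 0.91 + 1.76
 = 6.57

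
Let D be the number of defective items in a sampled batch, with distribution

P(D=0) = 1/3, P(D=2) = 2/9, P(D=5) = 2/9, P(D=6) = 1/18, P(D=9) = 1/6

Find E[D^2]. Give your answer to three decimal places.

21.944

E[D^2] = Σ d^2·P(D=d)
 = 0·1/3 + 4·2/9 + 25·2/9 + 36·1/18 + 81·1/6
 = 0 + 8/9 + 50/9 + 2 + 27/2
 = 395/18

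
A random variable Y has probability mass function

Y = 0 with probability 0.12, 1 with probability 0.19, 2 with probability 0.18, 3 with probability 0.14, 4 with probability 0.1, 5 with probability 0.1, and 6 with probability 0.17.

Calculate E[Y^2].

E[Y^2] = Σ y^2·P(Y=y)
 = 0·0.12 + 1·0.19 + 4·0.18 + 9·0.14 + 16·0.1 + 25·0.1 + 36·0.17
 = 0 + 0.19 + 0.72 + 1.26 + 1.6 + 2.5 + 6.12
 = 12.39

12.39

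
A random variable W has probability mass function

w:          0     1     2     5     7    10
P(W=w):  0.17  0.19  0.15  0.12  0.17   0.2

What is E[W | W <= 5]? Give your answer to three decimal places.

1.730

P(W <= 5) = 0.17 + 0.19 + 0.15 + 0.12 = 0.63.
E[W | W <= 5] = [0·0.17 + 1·0.19 + 2·0.15 + 5·0.12] / 0.63
 = 1.09 / 0.63
 = 109/63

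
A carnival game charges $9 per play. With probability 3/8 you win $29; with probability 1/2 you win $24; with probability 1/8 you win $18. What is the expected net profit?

E[payout] = 29·3/8 + 24·1/2 + 18·1/8
 = 87/8 + 12 + 9/4
 = 201/8
Net = 201/8 - 9 = 129/8

16.125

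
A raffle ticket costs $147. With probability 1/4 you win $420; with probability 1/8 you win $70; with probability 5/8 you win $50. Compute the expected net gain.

-2

E[payout] = 420·1/4 + 70·1/8 + 50·5/8
 = 105 + 35/4 + 125/4
 = 145
Net = 145 - 147 = -2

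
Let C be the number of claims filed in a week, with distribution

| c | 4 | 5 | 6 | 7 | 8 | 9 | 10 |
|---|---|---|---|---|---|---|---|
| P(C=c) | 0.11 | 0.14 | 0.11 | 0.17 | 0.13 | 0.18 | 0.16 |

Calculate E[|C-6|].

E[|C-6|] = Σ |c-6|·P(C=c)
 = 2·0.11 + 1·0.14 + 0·0.11 + 1·0.17 + 2·0.13 + 3·0.18 + 4·0.16
 = 0.22 + 0.14 + 0 + 0.17 + 0.26 + 0.54 + 0.64
 = 1.97

1.97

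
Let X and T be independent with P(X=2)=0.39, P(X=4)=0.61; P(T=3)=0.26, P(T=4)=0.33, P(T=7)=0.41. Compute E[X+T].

E[X+T] = Σ_x Σ_t (x+t) · P(X=x)P(T=t)
 = 5·0.1014 + 6·0.1287 + 9·0.1599 + 7·0.1586 + 8·0.2013 + 11·0.2501
 = 0.507 + 0.7722 + 1.4391 + 1.1102 + 1.6104 + 2.7511
 = 8.19

8.19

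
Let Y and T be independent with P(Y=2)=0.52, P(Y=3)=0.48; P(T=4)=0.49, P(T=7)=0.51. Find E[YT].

E[YT] = Σ_y Σ_t yt · P(Y=y)P(T=t)
 = 8·0.2548 + 14·0.2652 + 12·0.2352 + 21·0.2448
 = 2.0384 + 3.7128 + 2.8224 + 5.1408
 = 13.7144

13.7144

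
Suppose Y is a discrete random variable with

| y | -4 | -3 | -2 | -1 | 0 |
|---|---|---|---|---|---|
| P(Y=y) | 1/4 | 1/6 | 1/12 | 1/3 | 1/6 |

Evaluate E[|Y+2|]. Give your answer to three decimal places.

E[|Y+2|] = Σ |y+2|·P(Y=y)
 = 2·1/4 + 1·1/6 + 0·1/12 + 1·1/3 + 2·1/6
 = 1/2 + 1/6 + 0 + 1/3 + 1/3
 = 4/3

1.333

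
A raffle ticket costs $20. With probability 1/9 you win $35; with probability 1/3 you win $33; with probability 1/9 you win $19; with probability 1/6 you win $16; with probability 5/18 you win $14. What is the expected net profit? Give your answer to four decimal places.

E[payout] = 35·1/9 + 33·1/3 + 19·1/9 + 16·1/6 + 14·5/18
 = 35/9 + 11 + 19/9 + 8/3 + 35/9
 = 212/9
Net = 212/9 - 20 = 32/9

3.5556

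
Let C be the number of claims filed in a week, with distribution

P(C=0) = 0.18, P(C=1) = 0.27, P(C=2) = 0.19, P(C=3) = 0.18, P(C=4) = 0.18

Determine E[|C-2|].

1.17

E[|C-2|] = Σ |c-2|·P(C=c)
 = 2·0.18 + 1·0.27 + 0·0.19 + 1·0.18 + 2·0.18
 = 0.36 + 0.27 + 0 + 0.18 + 0.36
 = 1.17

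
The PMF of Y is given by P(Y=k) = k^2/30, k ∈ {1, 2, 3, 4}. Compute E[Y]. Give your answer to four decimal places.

E[Y] = Σ y·P(Y=y)
 = 1·1/30 + 2·2/15 + 3·3/10 + 4·8/15
 = 1/30 + 4/15 + 9/10 + 32/15
 = 10/3

3.3333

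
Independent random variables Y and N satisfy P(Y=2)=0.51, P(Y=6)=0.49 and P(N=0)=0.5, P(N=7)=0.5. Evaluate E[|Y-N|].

3.5

E[|Y-N|] = Σ_y Σ_n |y-n| · P(Y=y)P(N=n)
 = 2·0.255 + 5·0.255 + 6·0.245 + 1·0.245
 = 0.51 + 1.275 + 1.47 + 0.245
 = 3.5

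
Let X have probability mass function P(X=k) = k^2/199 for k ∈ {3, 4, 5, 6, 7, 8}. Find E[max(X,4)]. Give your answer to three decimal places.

E[max(X,4)] = Σ max(x,4)·P(X=x)
 = 4·9/199 + 4·16/199 + 5·25/199 + 6·36/199 + 7·49/199 + 8·64/199
 = 36/199 + 64/199 + 125/199 + 216/199 + 343/199 + 512/199
 = 1296/199

6.513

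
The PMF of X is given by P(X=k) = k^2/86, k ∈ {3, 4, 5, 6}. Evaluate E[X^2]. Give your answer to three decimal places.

26.256

E[X^2] = Σ x^2·P(X=x)
 = 9·9/86 + 16·8/43 + 25·25/86 + 36·18/43
 = 81/86 + 128/43 + 625/86 + 648/43
 = 1129/43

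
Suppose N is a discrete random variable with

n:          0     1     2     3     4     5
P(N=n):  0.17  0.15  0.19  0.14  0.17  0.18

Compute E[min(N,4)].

E[min(N,4)] = Σ min(n,4)·P(N=n)
 = 0·0.17 + 1·0.15 + 2·0.19 + 3·0.14 + 4·0.17 + 4·0.18
 = 0 + 0.15 + 0.38 + 0.42 + 0.68 + 0.72
 = 2.35

2.35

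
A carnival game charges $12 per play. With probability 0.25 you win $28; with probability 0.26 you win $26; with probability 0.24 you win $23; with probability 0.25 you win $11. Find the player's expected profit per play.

10.03

E[payout] = 28·0.25 + 26·0.26 + 23·0.24 + 11·0.25
 = 7 + 6.76 + 5.52 + 2.75
 = 22.03
Net = 22.03 - 12 = 10.03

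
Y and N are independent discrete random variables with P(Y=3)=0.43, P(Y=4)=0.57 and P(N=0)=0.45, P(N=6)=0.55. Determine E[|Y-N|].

E[|Y-N|] = Σ_y Σ_n |y-n| · P(Y=y)P(N=n)
 = 3·0.1935 + 3·0.2365 + 4·0.2565 + 2·0.3135
 = 0.5805 + 0.7095 + 1.026 + 0.627
 = 2.943

2.943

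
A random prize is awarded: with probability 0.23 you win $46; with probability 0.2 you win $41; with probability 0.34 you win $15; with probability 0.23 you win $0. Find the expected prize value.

23.88

E[payout] = 46·0.23 + 41·0.2 + 15·0.34 + 0·0.23
 = 10.58 + 8.2 + 5.1 + 0
 = 23.88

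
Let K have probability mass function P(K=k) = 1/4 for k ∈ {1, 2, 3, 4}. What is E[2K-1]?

E[2K-1] = Σ (2k-1)·P(K=k)
 = 1·1/4 + 3·1/4 + 5·1/4 + 7·1/4
 = 1/4 + 3/4 + 5/4 + 7/4
 = 4

4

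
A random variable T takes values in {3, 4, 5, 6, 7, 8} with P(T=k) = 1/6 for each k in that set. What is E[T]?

5.5

E[T] = Σ t·P(T=t)
 = 3·1/6 + 4·1/6 + 5·1/6 + 6·1/6 + 7·1/6 + 8·1/6
 = 1/2 + 2/3 + 5/6 + 1 + 7/6 + 4/3
 = 11/2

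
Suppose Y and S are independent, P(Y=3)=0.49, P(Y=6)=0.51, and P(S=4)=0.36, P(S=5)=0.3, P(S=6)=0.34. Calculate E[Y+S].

9.51

E[Y+S] = Σ_y Σ_s (y+s) · P(Y=y)P(S=s)
 = 7·0.1764 + 8·0.147 + 9·0.1666 + 10·0.1836 + 11·0.153 + 12·0.1734
 = 1.2348 + 1.176 + 1.4994 + 1.836 + 1.683 + 2.0808
 = 9.51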